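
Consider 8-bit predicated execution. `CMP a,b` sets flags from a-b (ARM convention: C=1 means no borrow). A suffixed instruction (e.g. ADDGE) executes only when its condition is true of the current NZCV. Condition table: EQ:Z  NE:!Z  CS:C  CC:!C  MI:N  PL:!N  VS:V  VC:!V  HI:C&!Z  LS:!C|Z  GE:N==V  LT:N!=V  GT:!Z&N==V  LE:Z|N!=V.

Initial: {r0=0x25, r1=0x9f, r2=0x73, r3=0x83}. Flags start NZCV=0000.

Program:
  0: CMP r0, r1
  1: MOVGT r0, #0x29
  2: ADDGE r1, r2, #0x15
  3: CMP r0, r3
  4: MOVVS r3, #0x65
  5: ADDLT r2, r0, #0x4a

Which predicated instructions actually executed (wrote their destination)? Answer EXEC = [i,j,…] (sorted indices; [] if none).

[0] flags=1001 → (cmp)
[1] flags=1001 GT?T → r0=0x29
[2] flags=1001 GE?T → r1=0x88
[3] flags=1001 → (cmp)
[4] flags=1001 VS?T → r3=0x65
[5] flags=1001 LT?F → skip

EXEC = [1,2,4]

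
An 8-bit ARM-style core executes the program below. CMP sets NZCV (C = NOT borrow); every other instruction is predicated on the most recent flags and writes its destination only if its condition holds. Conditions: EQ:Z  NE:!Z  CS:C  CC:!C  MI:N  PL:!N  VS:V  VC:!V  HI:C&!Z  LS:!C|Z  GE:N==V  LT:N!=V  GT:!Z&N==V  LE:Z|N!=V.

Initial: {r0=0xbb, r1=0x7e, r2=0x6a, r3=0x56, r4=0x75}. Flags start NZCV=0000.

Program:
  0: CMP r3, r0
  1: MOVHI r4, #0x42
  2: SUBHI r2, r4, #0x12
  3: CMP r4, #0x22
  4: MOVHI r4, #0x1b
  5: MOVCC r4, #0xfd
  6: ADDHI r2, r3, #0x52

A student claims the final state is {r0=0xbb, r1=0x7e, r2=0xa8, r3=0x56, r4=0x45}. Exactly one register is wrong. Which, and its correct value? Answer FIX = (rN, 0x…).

0: ✓ CMP  NZCV=1001
1: · MOVHI
2: · SUBHI
3: ✓ CMP  NZCV=0010
4: ✓ MOVHI  r4←0x1b
5: · MOVCC
6: ✓ ADDHI  r2←0xa8

FIX = (r4, 0x1b)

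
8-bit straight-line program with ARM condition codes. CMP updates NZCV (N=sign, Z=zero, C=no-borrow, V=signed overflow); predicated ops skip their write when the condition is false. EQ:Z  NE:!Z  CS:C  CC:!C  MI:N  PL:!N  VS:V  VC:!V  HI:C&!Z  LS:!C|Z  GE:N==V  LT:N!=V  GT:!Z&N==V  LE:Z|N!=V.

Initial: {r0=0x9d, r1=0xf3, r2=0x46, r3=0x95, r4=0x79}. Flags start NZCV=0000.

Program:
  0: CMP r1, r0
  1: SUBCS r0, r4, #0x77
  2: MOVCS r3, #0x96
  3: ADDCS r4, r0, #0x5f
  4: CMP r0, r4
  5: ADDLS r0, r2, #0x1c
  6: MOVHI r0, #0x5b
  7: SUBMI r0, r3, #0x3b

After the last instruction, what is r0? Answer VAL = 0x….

0: ✓ CMP  NZCV=0010
1: ✓ SUBCS  r0←0x02
2: ✓ MOVCS  r3←0x96
3: ✓ ADDCS  r4←0x61
4: ✓ CMP  NZCV=1000
5: ✓ ADDLS  r0←0x62
6: · MOVHI
7: ✓ SUBMI  r0←0x5b

VAL = 0x5b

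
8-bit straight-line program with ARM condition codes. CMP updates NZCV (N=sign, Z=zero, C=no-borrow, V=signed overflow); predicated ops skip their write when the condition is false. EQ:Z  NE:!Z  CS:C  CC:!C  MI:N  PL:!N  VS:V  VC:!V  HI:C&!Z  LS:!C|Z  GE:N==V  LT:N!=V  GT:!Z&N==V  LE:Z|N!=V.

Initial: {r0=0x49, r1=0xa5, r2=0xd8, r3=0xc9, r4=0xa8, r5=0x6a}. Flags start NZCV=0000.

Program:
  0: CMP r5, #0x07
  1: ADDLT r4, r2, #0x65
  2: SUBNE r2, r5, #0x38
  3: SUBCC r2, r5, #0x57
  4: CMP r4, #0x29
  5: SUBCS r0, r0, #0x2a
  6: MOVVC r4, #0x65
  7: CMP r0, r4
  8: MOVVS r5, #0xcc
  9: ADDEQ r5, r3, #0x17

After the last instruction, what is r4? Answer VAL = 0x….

0: ✓ CMP  NZCV=0010
1: · ADDLT
2: ✓ SUBNE  r2←0x32
3: · SUBCC
4: ✓ CMP  NZCV=0011
5: ✓ SUBCS  r0←0x1f
6: · MOVVC
7: ✓ CMP  NZCV=0000
8: · MOVVS
9: · ADDEQ

VAL = 0xa8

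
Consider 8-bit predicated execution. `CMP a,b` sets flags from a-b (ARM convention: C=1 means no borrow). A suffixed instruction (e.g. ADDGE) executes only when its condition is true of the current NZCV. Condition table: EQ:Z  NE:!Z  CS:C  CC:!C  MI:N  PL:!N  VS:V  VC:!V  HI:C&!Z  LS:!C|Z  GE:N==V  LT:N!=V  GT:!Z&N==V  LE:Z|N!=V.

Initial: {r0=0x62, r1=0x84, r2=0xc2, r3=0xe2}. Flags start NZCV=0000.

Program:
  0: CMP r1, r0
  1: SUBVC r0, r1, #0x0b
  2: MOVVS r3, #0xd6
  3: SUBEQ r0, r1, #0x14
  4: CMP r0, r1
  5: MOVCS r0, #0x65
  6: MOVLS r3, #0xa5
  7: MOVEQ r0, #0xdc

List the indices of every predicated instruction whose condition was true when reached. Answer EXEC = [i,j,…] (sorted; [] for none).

[0] flags=0011 → (cmp)
[1] flags=0011 VC?F → skip
[2] flags=0011 VS?T → r3=0xd6
[3] flags=0011 EQ?F → skip
[4] flags=1001 → (cmp)
[5] flags=1001 CS?F → skip
[6] flags=1001 LS?T → r3=0xa5
[7] flags=1001 EQ?F → skip

EXEC = [2,6]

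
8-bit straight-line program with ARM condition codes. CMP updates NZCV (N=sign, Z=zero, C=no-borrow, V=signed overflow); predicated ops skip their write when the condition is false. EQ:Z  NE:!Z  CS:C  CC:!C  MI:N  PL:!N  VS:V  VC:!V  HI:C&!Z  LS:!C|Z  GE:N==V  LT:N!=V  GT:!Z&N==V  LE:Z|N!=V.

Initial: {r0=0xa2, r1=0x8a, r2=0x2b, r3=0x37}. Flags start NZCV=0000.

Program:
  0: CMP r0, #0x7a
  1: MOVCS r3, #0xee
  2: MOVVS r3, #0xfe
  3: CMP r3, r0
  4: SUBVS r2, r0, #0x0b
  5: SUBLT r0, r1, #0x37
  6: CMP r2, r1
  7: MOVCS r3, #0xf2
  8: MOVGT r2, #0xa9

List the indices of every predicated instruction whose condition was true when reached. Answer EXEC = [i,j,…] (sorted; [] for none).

EXEC = [1,2,8]

0: ✓ CMP  NZCV=0011
1: ✓ MOVCS  r3←0xee
2: ✓ MOVVS  r3←0xfe
3: ✓ CMP  NZCV=0010
4: · SUBVS
5: · SUBLT
6: ✓ CMP  NZCV=1001
7: · MOVCS
8: ✓ MOVGT  r2←0xa9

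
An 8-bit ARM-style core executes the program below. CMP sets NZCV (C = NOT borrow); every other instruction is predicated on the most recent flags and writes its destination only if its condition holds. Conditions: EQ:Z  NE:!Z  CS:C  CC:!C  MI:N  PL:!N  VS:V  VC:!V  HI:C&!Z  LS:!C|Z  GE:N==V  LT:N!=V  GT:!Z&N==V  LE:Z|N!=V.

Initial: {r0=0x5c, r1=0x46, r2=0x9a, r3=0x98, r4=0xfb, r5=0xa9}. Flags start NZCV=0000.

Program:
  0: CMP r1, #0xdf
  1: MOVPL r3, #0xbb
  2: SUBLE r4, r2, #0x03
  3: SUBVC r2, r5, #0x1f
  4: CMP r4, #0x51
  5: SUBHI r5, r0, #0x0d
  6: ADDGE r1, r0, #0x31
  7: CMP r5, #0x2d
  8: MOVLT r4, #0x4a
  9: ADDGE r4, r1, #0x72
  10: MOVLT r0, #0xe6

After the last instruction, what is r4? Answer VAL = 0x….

0: ✓ CMP  NZCV=0000
1: ✓ MOVPL  r3←0xbb
2: · SUBLE
3: ✓ SUBVC  r2←0x8a
4: ✓ CMP  NZCV=1010
5: ✓ SUBHI  r5←0x4f
6: · ADDGE
7: ✓ CMP  NZCV=0010
8: · MOVLT
9: ✓ ADDGE  r4←0xb8
10: · MOVLT

VAL = 0xb8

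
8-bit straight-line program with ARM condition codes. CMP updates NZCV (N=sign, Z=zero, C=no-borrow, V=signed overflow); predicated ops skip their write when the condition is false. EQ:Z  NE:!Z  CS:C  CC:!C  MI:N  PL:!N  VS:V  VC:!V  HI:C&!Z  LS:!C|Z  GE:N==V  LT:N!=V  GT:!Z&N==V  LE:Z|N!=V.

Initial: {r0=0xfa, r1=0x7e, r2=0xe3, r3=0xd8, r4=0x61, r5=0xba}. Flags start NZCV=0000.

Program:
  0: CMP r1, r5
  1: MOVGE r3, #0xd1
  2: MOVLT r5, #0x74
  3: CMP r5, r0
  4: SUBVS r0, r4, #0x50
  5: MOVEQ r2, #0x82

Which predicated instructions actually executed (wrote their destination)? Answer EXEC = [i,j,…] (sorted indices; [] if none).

0: ✓ CMP  NZCV=1001
1: ✓ MOVGE  r3←0xd1
2: · MOVLT
3: ✓ CMP  NZCV=1000
4: · SUBVS
5: · MOVEQ

EXEC = [1]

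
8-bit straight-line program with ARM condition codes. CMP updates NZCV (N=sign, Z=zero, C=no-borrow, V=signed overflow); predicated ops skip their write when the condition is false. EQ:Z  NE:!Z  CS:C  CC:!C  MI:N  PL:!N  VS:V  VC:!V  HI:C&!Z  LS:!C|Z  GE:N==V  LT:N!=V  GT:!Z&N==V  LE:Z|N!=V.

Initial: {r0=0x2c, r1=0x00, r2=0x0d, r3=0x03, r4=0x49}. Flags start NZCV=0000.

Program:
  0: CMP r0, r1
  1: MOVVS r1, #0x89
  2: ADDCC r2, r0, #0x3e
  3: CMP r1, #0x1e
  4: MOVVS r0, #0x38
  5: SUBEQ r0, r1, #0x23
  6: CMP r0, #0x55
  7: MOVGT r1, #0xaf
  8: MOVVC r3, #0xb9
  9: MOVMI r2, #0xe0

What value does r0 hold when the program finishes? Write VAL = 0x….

0: ✓ CMP  NZCV=0010
1: · MOVVS
2: · ADDCC
3: ✓ CMP  NZCV=1000
4: · MOVVS
5: · SUBEQ
6: ✓ CMP  NZCV=1000
7: · MOVGT
8: ✓ MOVVC  r3←0xb9
9: ✓ MOVMI  r2←0xe0

VAL = 0x2c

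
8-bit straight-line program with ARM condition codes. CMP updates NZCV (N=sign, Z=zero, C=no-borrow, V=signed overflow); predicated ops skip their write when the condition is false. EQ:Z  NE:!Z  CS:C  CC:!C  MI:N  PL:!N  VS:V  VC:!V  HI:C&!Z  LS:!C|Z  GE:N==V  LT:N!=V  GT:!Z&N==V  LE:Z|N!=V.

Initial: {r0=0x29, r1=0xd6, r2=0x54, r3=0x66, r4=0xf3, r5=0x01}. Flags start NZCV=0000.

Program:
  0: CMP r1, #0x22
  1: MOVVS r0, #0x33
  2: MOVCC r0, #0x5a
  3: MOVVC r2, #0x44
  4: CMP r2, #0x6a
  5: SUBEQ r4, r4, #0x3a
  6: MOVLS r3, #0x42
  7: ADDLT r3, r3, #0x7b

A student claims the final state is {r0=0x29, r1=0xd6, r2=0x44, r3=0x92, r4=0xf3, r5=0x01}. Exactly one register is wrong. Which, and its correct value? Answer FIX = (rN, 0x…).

[0] flags=1010 → (cmp)
[1] flags=1010 VS?F → skip
[2] flags=1010 CC?F → skip
[3] flags=1010 VC?T → r2=0x44
[4] flags=1000 → (cmp)
[5] flags=1000 EQ?F → skip
[6] flags=1000 LS?T → r3=0x42
[7] flags=1000 LT?T → r3=0xbd

FIX = (r3, 0xbd)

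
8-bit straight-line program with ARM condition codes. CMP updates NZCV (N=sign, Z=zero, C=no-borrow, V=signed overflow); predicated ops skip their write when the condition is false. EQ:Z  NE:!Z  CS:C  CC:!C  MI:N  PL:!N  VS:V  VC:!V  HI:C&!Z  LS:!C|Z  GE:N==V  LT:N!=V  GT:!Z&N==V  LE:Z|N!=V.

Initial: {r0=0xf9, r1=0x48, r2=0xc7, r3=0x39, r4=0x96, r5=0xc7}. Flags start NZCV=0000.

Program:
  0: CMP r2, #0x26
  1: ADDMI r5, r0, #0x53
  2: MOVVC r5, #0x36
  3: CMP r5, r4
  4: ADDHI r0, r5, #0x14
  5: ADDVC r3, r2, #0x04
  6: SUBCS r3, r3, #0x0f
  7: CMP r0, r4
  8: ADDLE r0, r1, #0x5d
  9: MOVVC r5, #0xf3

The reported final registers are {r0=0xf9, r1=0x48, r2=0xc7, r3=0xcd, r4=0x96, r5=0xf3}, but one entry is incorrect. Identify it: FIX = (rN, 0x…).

0: ✓ CMP  NZCV=1010
1: ✓ ADDMI  r5←0x4c
2: ✓ MOVVC  r5←0x36
3: ✓ CMP  NZCV=1001
4: · ADDHI
5: · ADDVC
6: · SUBCS
7: ✓ CMP  NZCV=0010
8: · ADDLE
9: ✓ MOVVC  r5←0xf3

FIX = (r3, 0x39)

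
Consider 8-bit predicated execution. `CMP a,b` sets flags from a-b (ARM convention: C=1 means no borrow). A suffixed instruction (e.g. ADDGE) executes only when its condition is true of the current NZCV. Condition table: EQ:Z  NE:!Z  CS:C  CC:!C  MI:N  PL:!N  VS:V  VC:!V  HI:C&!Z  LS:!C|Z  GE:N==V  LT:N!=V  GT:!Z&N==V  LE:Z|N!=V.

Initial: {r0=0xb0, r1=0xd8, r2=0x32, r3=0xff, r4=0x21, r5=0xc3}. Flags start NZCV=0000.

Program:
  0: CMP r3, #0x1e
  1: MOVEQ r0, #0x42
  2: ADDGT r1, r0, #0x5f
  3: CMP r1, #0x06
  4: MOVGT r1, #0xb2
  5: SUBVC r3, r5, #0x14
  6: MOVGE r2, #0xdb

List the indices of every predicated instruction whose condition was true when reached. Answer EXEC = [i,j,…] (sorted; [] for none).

[0] flags=1010 → (cmp)
[1] flags=1010 EQ?F → skip
[2] flags=1010 GT?F → skip
[3] flags=1010 → (cmp)
[4] flags=1010 GT?F → skip
[5] flags=1010 VC?T → r3=0xaf
[6] flags=1010 GE?F → skip

EXEC = [5]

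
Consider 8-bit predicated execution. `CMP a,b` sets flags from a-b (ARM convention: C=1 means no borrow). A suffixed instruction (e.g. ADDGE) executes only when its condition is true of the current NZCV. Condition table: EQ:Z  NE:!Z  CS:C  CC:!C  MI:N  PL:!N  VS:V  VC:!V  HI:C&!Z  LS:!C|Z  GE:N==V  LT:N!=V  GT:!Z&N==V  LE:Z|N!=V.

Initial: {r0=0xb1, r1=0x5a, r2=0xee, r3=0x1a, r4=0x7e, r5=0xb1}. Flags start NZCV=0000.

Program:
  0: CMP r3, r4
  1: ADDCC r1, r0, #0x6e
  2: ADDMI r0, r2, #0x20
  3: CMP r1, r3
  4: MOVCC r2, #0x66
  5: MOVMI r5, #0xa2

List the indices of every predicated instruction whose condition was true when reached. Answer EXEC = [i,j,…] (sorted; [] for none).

EXEC = [1,2]

[0] flags=1000 → (cmp)
[1] flags=1000 CC?T → r1=0x1f
[2] flags=1000 MI?T → r0=0x0e
[3] flags=0010 → (cmp)
[4] flags=0010 CC?F → skip
[5] flags=0010 MI?F → skip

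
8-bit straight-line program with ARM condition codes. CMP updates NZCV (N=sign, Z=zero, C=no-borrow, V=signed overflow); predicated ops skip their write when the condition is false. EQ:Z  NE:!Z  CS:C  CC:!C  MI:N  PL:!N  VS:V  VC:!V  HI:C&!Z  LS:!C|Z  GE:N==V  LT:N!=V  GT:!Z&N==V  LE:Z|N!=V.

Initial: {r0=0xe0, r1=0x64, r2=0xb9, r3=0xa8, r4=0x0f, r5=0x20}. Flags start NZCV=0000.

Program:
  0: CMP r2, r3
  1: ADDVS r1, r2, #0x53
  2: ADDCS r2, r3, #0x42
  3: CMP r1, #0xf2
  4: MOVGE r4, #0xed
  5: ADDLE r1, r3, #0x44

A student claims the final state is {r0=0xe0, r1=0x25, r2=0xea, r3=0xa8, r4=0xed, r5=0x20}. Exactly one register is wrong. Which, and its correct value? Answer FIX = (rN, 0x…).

0: ✓ CMP  NZCV=0010
1: · ADDVS
2: ✓ ADDCS  r2←0xea
3: ✓ CMP  NZCV=0000
4: ✓ MOVGE  r4←0xed
5: · ADDLE

FIX = (r1, 0x64)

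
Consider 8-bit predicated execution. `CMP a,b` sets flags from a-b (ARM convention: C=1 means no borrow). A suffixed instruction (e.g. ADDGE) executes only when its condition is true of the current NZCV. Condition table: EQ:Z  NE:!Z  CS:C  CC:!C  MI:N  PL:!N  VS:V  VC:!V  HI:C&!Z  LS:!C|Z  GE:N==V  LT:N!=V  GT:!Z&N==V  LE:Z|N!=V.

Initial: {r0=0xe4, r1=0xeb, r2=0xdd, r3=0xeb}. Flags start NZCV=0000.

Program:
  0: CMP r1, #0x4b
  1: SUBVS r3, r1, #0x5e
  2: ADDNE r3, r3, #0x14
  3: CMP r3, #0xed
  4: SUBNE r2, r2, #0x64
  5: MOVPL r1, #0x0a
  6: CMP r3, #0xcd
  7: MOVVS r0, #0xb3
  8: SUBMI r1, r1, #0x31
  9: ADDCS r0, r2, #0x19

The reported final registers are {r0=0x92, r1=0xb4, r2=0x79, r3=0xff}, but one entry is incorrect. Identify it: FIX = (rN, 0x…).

FIX = (r1, 0x0a)

0: ✓ CMP  NZCV=1010
1: · SUBVS
2: ✓ ADDNE  r3←0xff
3: ✓ CMP  NZCV=0010
4: ✓ SUBNE  r2←0x79
5: ✓ MOVPL  r1←0x0a
6: ✓ CMP  NZCV=0010
7: · MOVVS
8: · SUBMI
9: ✓ ADDCS  r0←0x92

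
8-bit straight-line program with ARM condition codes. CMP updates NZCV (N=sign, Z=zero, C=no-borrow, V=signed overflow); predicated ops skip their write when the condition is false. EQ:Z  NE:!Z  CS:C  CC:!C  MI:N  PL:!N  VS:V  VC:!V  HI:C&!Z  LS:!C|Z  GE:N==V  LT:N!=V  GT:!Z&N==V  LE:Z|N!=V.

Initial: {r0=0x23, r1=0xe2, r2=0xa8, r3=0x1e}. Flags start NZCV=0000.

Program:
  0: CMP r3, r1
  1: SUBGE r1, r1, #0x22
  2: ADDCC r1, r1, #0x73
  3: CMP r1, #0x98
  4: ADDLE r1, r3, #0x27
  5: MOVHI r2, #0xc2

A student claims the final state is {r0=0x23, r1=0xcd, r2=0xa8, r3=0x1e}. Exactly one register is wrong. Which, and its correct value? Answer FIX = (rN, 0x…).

FIX = (r1, 0x33)

[0] flags=0000 → (cmp)
[1] flags=0000 GE?T → r1=0xc0
[2] flags=0000 CC?T → r1=0x33
[3] flags=1001 → (cmp)
[4] flags=1001 LE?F → skip
[5] flags=1001 HI?F → skip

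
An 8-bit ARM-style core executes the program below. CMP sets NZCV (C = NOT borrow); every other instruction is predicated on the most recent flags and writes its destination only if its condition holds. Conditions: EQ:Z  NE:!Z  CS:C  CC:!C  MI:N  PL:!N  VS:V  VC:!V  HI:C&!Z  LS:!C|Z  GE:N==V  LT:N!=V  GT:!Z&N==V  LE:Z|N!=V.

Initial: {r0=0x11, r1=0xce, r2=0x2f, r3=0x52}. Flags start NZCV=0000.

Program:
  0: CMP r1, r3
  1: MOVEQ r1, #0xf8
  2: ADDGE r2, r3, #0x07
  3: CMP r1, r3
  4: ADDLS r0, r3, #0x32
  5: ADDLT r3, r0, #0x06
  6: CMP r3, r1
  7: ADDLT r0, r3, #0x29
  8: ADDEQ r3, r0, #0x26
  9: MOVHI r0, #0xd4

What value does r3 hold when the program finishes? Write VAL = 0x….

[0] flags=0011 → (cmp)
[1] flags=0011 EQ?F → skip
[2] flags=0011 GE?F → skip
[3] flags=0011 → (cmp)
[4] flags=0011 LS?F → skip
[5] flags=0011 LT?T → r3=0x17
[6] flags=0000 → (cmp)
[7] flags=0000 LT?F → skip
[8] flags=0000 EQ?F → skip
[9] flags=0000 HI?F → skip

VAL = 0x17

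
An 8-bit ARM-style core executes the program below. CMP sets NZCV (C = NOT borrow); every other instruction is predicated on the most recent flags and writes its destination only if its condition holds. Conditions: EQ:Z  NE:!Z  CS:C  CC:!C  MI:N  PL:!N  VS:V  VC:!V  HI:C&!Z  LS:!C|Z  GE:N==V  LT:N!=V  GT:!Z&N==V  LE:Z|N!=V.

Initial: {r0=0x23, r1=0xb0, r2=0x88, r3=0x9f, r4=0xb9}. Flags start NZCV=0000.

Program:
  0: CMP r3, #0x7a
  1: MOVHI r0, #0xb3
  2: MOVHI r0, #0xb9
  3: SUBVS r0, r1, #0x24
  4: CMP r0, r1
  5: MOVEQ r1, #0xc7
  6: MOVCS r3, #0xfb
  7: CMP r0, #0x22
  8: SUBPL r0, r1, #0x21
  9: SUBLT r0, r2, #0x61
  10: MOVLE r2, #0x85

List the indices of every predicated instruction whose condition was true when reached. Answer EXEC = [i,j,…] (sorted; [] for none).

0: ✓ CMP  NZCV=0011
1: ✓ MOVHI  r0←0xb3
2: ✓ MOVHI  r0←0xb9
3: ✓ SUBVS  r0←0x8c
4: ✓ CMP  NZCV=1000
5: · MOVEQ
6: · MOVCS
7: ✓ CMP  NZCV=0011
8: ✓ SUBPL  r0←0x8f
9: ✓ SUBLT  r0←0x27
10: ✓ MOVLE  r2←0x85

EXEC = [1,2,3,8,9,10]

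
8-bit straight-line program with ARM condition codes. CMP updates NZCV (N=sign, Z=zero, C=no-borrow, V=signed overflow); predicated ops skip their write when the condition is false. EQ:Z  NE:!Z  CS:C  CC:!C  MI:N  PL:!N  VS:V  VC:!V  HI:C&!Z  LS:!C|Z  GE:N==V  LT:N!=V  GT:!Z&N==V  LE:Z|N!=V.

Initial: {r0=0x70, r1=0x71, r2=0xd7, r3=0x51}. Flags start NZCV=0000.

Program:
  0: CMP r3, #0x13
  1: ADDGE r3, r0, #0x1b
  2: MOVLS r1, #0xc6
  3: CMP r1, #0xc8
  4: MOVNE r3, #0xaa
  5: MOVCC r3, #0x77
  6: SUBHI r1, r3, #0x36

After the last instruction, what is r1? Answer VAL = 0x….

0: ✓ CMP  NZCV=0010
1: ✓ ADDGE  r3←0x8b
2: · MOVLS
3: ✓ CMP  NZCV=1001
4: ✓ MOVNE  r3←0xaa
5: ✓ MOVCC  r3←0x77
6: · SUBHI

VAL = 0x71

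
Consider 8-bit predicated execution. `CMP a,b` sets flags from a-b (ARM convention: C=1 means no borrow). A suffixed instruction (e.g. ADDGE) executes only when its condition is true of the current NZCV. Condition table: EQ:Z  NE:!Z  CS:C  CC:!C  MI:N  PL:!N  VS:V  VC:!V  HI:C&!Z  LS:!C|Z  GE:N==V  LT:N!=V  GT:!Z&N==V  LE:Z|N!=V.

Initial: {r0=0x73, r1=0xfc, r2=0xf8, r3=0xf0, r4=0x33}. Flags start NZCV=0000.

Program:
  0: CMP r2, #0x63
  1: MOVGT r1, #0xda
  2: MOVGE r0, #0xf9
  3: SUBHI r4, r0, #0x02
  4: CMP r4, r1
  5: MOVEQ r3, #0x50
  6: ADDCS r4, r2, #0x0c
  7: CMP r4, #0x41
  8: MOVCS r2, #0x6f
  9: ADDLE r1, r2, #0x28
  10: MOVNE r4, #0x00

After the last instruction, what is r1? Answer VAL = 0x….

0: ✓ CMP  NZCV=1010
1: · MOVGT
2: · MOVGE
3: ✓ SUBHI  r4←0x71
4: ✓ CMP  NZCV=0000
5: · MOVEQ
6: · ADDCS
7: ✓ CMP  NZCV=0010
8: ✓ MOVCS  r2←0x6f
9: · ADDLE
10: ✓ MOVNE  r4←0x00

VAL = 0xfc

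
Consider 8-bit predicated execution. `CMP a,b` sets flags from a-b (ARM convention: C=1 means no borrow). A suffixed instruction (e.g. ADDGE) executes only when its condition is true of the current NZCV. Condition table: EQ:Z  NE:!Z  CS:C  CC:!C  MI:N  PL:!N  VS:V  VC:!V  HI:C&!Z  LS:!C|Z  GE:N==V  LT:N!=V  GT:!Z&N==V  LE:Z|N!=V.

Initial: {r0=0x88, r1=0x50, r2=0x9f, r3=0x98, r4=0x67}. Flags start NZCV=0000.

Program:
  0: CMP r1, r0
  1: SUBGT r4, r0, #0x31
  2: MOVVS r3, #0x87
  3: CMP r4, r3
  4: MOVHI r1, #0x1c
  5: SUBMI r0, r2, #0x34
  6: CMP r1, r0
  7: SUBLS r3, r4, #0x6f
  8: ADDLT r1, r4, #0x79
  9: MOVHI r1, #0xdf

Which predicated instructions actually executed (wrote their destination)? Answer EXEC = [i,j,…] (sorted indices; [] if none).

EXEC = [1,2,5,7,8]

0: ✓ CMP  NZCV=1001
1: ✓ SUBGT  r4←0x57
2: ✓ MOVVS  r3←0x87
3: ✓ CMP  NZCV=1001
4: · MOVHI
5: ✓ SUBMI  r0←0x6b
6: ✓ CMP  NZCV=1000
7: ✓ SUBLS  r3←0xe8
8: ✓ ADDLT  r1←0xd0
9: · MOVHI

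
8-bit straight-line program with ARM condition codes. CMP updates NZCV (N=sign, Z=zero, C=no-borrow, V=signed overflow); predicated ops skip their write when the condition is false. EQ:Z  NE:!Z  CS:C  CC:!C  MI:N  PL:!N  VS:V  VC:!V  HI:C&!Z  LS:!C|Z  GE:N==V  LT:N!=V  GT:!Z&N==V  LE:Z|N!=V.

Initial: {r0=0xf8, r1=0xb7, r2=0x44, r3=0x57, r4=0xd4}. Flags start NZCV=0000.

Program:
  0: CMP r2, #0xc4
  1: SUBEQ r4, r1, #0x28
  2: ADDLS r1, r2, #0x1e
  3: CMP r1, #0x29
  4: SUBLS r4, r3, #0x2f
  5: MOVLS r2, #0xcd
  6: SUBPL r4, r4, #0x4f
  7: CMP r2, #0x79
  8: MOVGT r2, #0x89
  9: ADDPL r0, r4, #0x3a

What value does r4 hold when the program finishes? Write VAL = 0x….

VAL = 0x85

[0] flags=1001 → (cmp)
[1] flags=1001 EQ?F → skip
[2] flags=1001 LS?T → r1=0x62
[3] flags=0010 → (cmp)
[4] flags=0010 LS?F → skip
[5] flags=0010 LS?F → skip
[6] flags=0010 PL?T → r4=0x85
[7] flags=1000 → (cmp)
[8] flags=1000 GT?F → skip
[9] flags=1000 PL?F → skip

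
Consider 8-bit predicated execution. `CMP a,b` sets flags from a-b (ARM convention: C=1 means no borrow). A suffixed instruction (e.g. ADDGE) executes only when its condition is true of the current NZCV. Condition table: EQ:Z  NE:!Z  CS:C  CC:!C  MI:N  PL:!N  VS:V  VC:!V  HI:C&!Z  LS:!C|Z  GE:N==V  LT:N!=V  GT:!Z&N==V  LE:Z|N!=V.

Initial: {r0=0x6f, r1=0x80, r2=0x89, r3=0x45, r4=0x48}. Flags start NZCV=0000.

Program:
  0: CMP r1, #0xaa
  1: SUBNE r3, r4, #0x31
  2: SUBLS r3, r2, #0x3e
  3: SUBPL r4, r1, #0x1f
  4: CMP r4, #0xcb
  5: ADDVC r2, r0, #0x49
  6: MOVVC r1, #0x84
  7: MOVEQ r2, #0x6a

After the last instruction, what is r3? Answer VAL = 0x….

VAL = 0x4b

0: ✓ CMP  NZCV=1000
1: ✓ SUBNE  r3←0x17
2: ✓ SUBLS  r3←0x4b
3: · SUBPL
4: ✓ CMP  NZCV=0000
5: ✓ ADDVC  r2←0xb8
6: ✓ MOVVC  r1←0x84
7: · MOVEQ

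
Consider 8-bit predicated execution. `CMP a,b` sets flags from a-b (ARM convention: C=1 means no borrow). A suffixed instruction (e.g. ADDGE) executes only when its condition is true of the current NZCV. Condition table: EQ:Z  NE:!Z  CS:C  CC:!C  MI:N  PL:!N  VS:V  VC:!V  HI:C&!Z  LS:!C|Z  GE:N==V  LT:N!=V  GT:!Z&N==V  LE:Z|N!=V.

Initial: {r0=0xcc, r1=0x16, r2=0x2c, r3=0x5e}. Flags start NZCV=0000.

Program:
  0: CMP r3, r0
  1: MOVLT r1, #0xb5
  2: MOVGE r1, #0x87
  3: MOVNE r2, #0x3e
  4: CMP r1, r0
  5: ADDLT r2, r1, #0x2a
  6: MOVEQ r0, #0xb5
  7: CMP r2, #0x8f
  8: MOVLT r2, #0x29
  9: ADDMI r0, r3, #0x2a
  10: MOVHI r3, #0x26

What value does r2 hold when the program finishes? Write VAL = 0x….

VAL = 0xb1

[0] flags=1001 → (cmp)
[1] flags=1001 LT?F → skip
[2] flags=1001 GE?T → r1=0x87
[3] flags=1001 NE?T → r2=0x3e
[4] flags=1000 → (cmp)
[5] flags=1000 LT?T → r2=0xb1
[6] flags=1000 EQ?F → skip
[7] flags=0010 → (cmp)
[8] flags=0010 LT?F → skip
[9] flags=0010 MI?F → skip
[10] flags=0010 HI?T → r3=0x26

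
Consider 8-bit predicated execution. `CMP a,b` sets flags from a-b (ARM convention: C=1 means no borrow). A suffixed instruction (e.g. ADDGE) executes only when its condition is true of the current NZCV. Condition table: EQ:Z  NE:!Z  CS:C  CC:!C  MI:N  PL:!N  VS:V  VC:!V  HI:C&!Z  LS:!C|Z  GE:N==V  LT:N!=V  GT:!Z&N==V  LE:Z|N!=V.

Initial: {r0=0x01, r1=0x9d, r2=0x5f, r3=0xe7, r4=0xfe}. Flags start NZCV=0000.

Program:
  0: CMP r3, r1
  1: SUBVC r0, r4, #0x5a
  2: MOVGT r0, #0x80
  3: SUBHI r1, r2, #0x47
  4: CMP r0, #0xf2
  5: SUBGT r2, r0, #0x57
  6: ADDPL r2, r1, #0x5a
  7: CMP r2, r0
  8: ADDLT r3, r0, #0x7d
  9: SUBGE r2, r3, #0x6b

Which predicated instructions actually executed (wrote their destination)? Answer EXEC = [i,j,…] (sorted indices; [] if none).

0: ✓ CMP  NZCV=0010
1: ✓ SUBVC  r0←0xa4
2: ✓ MOVGT  r0←0x80
3: ✓ SUBHI  r1←0x18
4: ✓ CMP  NZCV=1000
5: · SUBGT
6: · ADDPL
7: ✓ CMP  NZCV=1001
8: · ADDLT
9: ✓ SUBGE  r2←0x7c

EXEC = [1,2,3,9]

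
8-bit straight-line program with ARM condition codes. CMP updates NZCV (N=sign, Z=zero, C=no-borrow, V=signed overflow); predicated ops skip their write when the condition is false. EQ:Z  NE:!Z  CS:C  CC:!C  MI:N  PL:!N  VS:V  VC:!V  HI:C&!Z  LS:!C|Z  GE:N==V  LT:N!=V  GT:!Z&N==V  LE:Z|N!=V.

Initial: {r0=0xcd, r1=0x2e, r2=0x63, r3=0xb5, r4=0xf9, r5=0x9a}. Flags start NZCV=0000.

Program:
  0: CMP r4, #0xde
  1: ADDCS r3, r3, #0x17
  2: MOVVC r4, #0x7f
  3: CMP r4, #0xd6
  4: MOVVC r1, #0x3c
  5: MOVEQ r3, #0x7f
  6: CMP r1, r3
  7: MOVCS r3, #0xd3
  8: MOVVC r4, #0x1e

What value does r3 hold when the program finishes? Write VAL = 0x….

[0] flags=0010 → (cmp)
[1] flags=0010 CS?T → r3=0xcc
[2] flags=0010 VC?T → r4=0x7f
[3] flags=1001 → (cmp)
[4] flags=1001 VC?F → skip
[5] flags=1001 EQ?F → skip
[6] flags=0000 → (cmp)
[7] flags=0000 CS?F → skip
[8] flags=0000 VC?T → r4=0x1e

VAL = 0xcc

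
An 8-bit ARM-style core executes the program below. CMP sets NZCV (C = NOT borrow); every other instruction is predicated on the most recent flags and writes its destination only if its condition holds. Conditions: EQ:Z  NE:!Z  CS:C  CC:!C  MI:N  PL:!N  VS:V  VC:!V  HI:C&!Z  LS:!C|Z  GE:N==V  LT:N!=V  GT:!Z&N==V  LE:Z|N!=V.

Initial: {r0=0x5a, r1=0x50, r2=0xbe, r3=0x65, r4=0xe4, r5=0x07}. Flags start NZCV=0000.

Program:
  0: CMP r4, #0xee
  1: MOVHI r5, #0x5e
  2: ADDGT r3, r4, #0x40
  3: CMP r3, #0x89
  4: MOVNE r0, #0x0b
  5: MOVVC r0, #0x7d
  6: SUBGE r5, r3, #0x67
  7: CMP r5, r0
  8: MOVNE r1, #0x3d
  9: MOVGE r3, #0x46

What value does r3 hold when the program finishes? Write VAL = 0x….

0: ✓ CMP  NZCV=1000
1: · MOVHI
2: · ADDGT
3: ✓ CMP  NZCV=1001
4: ✓ MOVNE  r0←0x0b
5: · MOVVC
6: ✓ SUBGE  r5←0xfe
7: ✓ CMP  NZCV=1010
8: ✓ MOVNE  r1←0x3d
9: · MOVGE

VAL = 0x65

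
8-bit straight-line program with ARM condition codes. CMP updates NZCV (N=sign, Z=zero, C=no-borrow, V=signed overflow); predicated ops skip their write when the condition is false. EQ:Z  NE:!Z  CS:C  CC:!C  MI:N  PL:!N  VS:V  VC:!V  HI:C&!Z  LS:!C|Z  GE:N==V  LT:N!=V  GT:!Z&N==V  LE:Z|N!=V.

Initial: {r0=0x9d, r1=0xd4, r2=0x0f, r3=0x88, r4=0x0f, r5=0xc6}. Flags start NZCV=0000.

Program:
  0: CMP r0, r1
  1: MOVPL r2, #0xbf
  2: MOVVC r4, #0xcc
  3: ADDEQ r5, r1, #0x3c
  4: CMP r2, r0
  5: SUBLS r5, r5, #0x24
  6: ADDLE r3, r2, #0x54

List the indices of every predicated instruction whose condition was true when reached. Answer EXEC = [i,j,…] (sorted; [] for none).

[0] flags=1000 → (cmp)
[1] flags=1000 PL?F → skip
[2] flags=1000 VC?T → r4=0xcc
[3] flags=1000 EQ?F → skip
[4] flags=0000 → (cmp)
[5] flags=0000 LS?T → r5=0xa2
[6] flags=0000 LE?F → skip

EXEC = [2,5]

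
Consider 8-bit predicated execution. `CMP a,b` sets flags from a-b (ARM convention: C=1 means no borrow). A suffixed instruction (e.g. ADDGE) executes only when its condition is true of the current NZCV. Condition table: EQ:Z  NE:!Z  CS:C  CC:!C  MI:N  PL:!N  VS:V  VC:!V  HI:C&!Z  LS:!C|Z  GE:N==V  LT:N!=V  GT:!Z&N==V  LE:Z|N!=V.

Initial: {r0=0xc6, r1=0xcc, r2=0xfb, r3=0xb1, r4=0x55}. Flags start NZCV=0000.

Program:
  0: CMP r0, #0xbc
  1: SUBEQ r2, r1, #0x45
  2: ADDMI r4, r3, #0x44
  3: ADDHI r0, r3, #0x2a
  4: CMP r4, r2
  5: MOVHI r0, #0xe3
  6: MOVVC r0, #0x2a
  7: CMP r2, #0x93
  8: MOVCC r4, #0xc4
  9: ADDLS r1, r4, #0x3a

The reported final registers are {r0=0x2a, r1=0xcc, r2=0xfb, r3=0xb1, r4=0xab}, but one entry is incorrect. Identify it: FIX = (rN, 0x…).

[0] flags=0010 → (cmp)
[1] flags=0010 EQ?F → skip
[2] flags=0010 MI?F → skip
[3] flags=0010 HI?T → r0=0xdb
[4] flags=0000 → (cmp)
[5] flags=0000 HI?F → skip
[6] flags=0000 VC?T → r0=0x2a
[7] flags=0010 → (cmp)
[8] flags=0010 CC?F → skip
[9] flags=0010 LS?F → skip

FIX = (r4, 0x55)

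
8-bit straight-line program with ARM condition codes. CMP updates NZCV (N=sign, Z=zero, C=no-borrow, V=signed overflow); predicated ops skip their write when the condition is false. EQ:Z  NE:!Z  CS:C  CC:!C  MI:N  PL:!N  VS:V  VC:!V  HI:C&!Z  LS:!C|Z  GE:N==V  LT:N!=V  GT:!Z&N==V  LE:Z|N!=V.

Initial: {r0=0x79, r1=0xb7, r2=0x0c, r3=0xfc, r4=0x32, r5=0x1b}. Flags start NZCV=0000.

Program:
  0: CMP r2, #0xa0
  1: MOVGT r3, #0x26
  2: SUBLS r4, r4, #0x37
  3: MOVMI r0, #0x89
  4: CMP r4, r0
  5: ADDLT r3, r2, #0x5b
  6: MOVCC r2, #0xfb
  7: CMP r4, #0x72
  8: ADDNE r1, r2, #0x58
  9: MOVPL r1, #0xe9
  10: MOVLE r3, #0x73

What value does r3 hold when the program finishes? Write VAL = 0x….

[0] flags=0000 → (cmp)
[1] flags=0000 GT?T → r3=0x26
[2] flags=0000 LS?T → r4=0xfb
[3] flags=0000 MI?F → skip
[4] flags=1010 → (cmp)
[5] flags=1010 LT?T → r3=0x67
[6] flags=1010 CC?F → skip
[7] flags=1010 → (cmp)
[8] flags=1010 NE?T → r1=0x64
[9] flags=1010 PL?F → skip
[10] flags=1010 LE?T → r3=0x73

VAL = 0x73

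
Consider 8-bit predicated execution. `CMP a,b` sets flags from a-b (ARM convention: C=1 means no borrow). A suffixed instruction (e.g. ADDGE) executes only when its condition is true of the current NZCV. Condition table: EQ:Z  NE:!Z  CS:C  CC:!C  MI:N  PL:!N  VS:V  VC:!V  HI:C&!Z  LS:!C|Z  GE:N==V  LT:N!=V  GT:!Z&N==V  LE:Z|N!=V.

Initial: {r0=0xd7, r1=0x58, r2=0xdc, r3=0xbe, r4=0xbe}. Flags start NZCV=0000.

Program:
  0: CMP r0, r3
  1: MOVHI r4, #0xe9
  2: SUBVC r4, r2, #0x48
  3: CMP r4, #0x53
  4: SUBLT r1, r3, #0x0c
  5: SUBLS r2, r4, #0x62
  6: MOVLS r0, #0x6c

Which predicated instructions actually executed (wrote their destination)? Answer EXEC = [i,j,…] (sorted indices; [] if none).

[0] flags=0010 → (cmp)
[1] flags=0010 HI?T → r4=0xe9
[2] flags=0010 VC?T → r4=0x94
[3] flags=0011 → (cmp)
[4] flags=0011 LT?T → r1=0xb2
[5] flags=0011 LS?F → skip
[6] flags=0011 LS?F → skip

EXEC = [1,2,4]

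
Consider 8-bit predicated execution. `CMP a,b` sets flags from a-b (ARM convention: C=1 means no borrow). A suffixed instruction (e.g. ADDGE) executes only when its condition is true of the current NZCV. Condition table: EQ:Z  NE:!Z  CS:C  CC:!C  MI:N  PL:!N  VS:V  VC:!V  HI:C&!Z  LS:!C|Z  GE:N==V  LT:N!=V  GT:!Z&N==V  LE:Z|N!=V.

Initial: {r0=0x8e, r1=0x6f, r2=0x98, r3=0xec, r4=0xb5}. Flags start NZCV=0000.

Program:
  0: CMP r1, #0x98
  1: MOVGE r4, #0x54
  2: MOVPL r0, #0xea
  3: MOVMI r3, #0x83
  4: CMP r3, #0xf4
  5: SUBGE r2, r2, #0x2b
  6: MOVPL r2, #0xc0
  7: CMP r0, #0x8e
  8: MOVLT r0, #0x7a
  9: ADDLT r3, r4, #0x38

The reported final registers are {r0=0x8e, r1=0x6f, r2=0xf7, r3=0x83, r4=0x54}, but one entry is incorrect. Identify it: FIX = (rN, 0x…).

FIX = (r2, 0x98)

0: ✓ CMP  NZCV=1001
1: ✓ MOVGE  r4←0x54
2: · MOVPL
3: ✓ MOVMI  r3←0x83
4: ✓ CMP  NZCV=1000
5: · SUBGE
6: · MOVPL
7: ✓ CMP  NZCV=0110
8: · MOVLT
9: · ADDLT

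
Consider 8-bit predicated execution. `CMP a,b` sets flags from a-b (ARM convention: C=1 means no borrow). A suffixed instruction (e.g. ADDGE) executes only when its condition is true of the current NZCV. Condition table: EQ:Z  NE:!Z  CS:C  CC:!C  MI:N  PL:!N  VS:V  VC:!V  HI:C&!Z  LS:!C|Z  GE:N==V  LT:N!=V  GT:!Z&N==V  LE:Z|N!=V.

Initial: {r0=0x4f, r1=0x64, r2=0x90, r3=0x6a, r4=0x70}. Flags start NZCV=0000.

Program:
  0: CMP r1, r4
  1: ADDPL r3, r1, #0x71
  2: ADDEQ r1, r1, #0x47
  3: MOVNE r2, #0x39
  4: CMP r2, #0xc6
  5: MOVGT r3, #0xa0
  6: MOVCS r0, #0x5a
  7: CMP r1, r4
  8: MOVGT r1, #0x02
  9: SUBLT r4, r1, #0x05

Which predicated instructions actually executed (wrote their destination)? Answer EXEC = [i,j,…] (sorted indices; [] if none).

0: ✓ CMP  NZCV=1000
1: · ADDPL
2: · ADDEQ
3: ✓ MOVNE  r2←0x39
4: ✓ CMP  NZCV=0000
5: ✓ MOVGT  r3←0xa0
6: · MOVCS
7: ✓ CMP  NZCV=1000
8: · MOVGT
9: ✓ SUBLT  r4←0x5f

EXEC = [3,5,9]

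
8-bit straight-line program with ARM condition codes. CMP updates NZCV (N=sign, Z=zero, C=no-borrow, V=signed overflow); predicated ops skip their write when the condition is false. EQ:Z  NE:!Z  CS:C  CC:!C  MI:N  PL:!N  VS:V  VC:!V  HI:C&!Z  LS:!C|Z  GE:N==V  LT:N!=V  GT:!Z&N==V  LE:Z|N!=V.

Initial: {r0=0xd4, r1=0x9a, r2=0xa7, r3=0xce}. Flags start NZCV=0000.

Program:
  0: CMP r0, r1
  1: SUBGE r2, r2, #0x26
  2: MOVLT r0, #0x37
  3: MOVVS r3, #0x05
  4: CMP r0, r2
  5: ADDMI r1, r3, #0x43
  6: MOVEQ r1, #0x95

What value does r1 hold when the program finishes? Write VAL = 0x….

VAL = 0x9a

[0] flags=0010 → (cmp)
[1] flags=0010 GE?T → r2=0x81
[2] flags=0010 LT?F → skip
[3] flags=0010 VS?F → skip
[4] flags=0010 → (cmp)
[5] flags=0010 MI?F → skip
[6] flags=0010 EQ?F → skip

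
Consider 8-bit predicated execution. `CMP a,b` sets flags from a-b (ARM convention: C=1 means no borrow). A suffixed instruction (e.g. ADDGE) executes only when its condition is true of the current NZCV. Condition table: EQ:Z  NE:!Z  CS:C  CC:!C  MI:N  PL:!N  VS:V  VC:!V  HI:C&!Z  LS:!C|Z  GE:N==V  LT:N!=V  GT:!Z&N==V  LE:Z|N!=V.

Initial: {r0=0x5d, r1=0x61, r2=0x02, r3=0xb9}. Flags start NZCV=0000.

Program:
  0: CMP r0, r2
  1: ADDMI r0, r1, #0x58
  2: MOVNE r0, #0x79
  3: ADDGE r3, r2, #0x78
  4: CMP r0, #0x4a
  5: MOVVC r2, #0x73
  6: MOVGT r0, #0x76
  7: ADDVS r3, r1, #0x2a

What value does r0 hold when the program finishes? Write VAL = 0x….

[0] flags=0010 → (cmp)
[1] flags=0010 MI?F → skip
[2] flags=0010 NE?T → r0=0x79
[3] flags=0010 GE?T → r3=0x7a
[4] flags=0010 → (cmp)
[5] flags=0010 VC?T → r2=0x73
[6] flags=0010 GT?T → r0=0x76
[7] flags=0010 VS?F → skip

VAL = 0x76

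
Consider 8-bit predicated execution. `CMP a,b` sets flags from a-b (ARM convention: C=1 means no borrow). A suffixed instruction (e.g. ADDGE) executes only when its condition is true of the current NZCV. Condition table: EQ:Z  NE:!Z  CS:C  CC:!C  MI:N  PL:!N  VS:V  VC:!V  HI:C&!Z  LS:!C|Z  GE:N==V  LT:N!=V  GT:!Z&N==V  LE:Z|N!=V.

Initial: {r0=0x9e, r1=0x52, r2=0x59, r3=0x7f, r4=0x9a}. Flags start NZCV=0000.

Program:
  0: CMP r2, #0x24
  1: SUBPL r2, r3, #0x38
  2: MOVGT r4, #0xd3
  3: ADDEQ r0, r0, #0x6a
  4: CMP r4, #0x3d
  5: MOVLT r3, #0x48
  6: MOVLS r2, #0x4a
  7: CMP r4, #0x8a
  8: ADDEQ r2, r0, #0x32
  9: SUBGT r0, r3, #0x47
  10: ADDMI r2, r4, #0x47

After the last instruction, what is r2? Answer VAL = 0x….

VAL = 0x47

0: ✓ CMP  NZCV=0010
1: ✓ SUBPL  r2←0x47
2: ✓ MOVGT  r4←0xd3
3: · ADDEQ
4: ✓ CMP  NZCV=1010
5: ✓ MOVLT  r3←0x48
6: · MOVLS
7: ✓ CMP  NZCV=0010
8: · ADDEQ
9: ✓ SUBGT  r0←0x01
10: · ADDMI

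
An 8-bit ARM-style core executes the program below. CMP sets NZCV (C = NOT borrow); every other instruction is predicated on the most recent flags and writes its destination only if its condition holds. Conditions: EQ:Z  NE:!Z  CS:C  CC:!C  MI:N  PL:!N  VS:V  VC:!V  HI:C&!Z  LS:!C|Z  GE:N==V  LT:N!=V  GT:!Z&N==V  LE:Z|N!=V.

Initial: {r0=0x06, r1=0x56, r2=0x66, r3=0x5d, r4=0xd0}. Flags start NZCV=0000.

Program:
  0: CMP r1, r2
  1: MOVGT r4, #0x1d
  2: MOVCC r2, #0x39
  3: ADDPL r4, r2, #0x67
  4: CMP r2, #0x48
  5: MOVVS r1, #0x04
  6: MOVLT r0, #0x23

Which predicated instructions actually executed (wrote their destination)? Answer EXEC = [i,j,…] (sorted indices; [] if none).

[0] flags=1000 → (cmp)
[1] flags=1000 GT?F → skip
[2] flags=1000 CC?T → r2=0x39
[3] flags=1000 PL?F → skip
[4] flags=1000 → (cmp)
[5] flags=1000 VS?F → skip
[6] flags=1000 LT?T → r0=0x23

EXEC = [2,6]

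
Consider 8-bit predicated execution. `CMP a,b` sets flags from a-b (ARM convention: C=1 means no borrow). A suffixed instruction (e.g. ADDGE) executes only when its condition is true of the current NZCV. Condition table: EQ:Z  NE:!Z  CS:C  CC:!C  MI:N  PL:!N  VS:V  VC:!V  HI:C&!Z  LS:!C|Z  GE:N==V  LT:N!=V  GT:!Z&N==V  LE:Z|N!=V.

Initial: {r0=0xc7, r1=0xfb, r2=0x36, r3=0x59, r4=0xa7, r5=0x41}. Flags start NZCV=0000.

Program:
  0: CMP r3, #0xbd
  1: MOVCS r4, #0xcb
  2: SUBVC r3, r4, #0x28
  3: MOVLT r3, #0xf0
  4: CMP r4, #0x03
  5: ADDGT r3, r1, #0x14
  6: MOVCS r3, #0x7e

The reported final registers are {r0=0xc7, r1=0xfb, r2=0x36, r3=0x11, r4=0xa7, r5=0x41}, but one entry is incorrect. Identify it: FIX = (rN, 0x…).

FIX = (r3, 0x7e)

0: ✓ CMP  NZCV=1001
1: · MOVCS
2: · SUBVC
3: · MOVLT
4: ✓ CMP  NZCV=1010
5: · ADDGT
6: ✓ MOVCS  r3←0x7e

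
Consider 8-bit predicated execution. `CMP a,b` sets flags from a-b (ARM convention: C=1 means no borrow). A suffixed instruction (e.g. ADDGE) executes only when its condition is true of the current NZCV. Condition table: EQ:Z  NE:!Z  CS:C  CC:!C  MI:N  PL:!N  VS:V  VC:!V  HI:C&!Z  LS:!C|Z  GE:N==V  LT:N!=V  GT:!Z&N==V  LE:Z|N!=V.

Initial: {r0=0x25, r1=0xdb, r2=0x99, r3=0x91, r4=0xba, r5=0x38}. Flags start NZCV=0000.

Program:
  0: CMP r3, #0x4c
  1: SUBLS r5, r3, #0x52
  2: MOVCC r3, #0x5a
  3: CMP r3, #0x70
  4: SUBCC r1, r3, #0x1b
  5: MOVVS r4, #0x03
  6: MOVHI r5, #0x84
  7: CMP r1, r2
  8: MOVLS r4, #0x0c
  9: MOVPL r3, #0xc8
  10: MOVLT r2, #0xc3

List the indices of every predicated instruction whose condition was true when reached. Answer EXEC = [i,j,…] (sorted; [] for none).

EXEC = [5,6,9]

0: ✓ CMP  NZCV=0011
1: · SUBLS
2: · MOVCC
3: ✓ CMP  NZCV=0011
4: · SUBCC
5: ✓ MOVVS  r4←0x03
6: ✓ MOVHI  r5←0x84
7: ✓ CMP  NZCV=0010
8: · MOVLS
9: ✓ MOVPL  r3←0xc8
10: · MOVLT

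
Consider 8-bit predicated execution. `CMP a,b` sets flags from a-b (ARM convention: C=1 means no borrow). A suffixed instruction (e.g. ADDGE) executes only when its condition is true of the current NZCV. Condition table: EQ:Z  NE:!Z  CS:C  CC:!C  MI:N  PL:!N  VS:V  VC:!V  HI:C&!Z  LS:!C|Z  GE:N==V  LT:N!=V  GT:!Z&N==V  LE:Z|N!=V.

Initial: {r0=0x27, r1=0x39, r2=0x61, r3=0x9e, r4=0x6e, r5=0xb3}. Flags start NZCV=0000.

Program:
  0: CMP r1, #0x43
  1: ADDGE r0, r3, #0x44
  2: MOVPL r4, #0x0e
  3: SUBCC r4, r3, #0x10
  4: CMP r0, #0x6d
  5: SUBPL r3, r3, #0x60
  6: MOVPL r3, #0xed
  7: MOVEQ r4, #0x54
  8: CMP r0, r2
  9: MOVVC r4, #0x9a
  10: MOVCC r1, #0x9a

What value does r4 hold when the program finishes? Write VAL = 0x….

VAL = 0x9a

0: ✓ CMP  NZCV=1000
1: · ADDGE
2: · MOVPL
3: ✓ SUBCC  r4←0x8e
4: ✓ CMP  NZCV=1000
5: · SUBPL
6: · MOVPL
7: · MOVEQ
8: ✓ CMP  NZCV=1000
9: ✓ MOVVC  r4←0x9a
10: ✓ MOVCC  r1←0x9a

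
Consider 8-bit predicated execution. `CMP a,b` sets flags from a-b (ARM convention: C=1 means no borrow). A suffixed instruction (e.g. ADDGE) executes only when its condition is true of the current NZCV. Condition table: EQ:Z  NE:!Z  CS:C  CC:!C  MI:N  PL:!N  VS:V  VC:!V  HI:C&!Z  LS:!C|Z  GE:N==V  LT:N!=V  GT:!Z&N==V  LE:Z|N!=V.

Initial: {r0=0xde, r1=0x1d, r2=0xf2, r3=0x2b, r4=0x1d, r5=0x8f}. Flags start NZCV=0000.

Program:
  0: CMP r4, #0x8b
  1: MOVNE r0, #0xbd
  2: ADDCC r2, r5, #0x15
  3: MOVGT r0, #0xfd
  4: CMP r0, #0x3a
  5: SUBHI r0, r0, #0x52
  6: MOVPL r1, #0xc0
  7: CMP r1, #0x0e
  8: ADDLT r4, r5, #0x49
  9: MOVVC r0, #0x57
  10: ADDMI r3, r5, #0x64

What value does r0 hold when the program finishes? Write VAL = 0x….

[0] flags=1001 → (cmp)
[1] flags=1001 NE?T → r0=0xbd
[2] flags=1001 CC?T → r2=0xa4
[3] flags=1001 GT?T → r0=0xfd
[4] flags=1010 → (cmp)
[5] flags=1010 HI?T → r0=0xab
[6] flags=1010 PL?F → skip
[7] flags=0010 → (cmp)
[8] flags=0010 LT?F → skip
[9] flags=0010 VC?T → r0=0x57
[10] flags=0010 MI?F → skip

VAL = 0x57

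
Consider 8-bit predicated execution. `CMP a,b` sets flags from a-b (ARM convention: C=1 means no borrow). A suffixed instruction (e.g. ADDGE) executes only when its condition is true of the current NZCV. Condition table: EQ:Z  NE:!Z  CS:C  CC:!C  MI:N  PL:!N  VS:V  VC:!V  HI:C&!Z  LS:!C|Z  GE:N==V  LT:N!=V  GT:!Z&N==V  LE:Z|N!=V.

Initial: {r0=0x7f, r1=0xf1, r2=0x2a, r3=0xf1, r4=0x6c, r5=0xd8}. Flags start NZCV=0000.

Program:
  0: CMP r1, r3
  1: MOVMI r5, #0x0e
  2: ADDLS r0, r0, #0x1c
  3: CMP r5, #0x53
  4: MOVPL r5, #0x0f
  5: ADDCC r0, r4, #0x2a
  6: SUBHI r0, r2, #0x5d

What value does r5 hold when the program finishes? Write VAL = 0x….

VAL = 0xd8

0: ✓ CMP  NZCV=0110
1: · MOVMI
2: ✓ ADDLS  r0←0x9b
3: ✓ CMP  NZCV=1010
4: · MOVPL
5: · ADDCC
6: ✓ SUBHI  r0←0xcd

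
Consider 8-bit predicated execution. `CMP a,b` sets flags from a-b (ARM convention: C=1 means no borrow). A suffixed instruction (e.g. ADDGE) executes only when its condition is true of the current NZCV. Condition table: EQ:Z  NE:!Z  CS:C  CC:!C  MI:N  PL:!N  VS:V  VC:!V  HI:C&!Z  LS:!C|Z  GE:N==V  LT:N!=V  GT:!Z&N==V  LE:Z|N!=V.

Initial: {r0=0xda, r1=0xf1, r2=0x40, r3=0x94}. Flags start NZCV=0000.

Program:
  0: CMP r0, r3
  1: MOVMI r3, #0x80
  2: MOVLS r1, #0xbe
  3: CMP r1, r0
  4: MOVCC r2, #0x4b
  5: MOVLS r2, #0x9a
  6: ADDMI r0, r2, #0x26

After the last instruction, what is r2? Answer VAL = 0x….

[0] flags=0010 → (cmp)
[1] flags=0010 MI?F → skip
[2] flags=0010 LS?F → skip
[3] flags=0010 → (cmp)
[4] flags=0010 CC?F → skip
[5] flags=0010 LS?F → skip
[6] flags=0010 MI?F → skip

VAL = 0x40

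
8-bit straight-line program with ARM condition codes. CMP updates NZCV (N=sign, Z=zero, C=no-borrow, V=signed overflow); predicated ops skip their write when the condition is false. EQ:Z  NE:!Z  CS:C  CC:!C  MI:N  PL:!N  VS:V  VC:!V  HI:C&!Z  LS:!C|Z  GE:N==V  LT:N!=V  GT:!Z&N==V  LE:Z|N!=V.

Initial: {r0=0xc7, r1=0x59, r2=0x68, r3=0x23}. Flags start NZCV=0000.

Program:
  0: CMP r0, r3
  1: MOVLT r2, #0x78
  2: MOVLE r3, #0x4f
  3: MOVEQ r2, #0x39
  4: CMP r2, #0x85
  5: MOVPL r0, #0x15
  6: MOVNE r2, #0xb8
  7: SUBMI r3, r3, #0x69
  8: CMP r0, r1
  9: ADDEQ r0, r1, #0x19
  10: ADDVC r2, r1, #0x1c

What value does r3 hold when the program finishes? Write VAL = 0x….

VAL = 0xe6

[0] flags=1010 → (cmp)
[1] flags=1010 LT?T → r2=0x78
[2] flags=1010 LE?T → r3=0x4f
[3] flags=1010 EQ?F → skip
[4] flags=1001 → (cmp)
[5] flags=1001 PL?F → skip
[6] flags=1001 NE?T → r2=0xb8
[7] flags=1001 MI?T → r3=0xe6
[8] flags=0011 → (cmp)
[9] flags=0011 EQ?F → skip
[10] flags=0011 VC?F → skip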